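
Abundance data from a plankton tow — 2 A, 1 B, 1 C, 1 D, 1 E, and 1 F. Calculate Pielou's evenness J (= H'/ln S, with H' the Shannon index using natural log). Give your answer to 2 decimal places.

Total N = 2+1+1+1+1+1 = 7, so the proportions are 0.2857, 0.1429, 0.1429, 0.1429, 0.1429, 0.1429 (working shown to 4 dp, full precision carried).
H' = −Σ pᵢ ln pᵢ = −((-0.3579) + (-0.2780) + (-0.2780) + (-0.2780) + (-0.2780) + (-0.2780)) = 1.7479.
With S = 6 species, ln S = 1.7918, so J = 1.7479/1.7918 = 0.9755, i.e. 0.98 to 2 decimal places.

0.98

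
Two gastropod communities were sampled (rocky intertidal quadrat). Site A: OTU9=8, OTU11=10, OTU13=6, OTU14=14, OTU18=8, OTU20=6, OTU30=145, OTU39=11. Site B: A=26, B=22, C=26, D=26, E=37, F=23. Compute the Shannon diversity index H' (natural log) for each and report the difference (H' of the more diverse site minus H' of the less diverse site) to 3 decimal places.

0.586

Site A: N=208, proportions 0.03846, 0.04808, 0.02885, 0.06731, 0.03846, 0.02885, 0.69712, 0.05288, giving H' = 1.18971 (working shown to 5 dp, full precision carried).
Site B: N=160, proportions 0.1625, 0.1375, 0.1625, 0.1625, 0.23125, 0.14375, giving H' = 1.77608.
Difference = |1.18971 − 1.77608| = 0.58637, i.e. 0.586 to 3 decimal places.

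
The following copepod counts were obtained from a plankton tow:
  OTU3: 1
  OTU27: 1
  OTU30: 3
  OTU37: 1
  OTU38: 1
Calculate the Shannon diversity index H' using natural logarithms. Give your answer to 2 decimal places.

1.48

Total N = 1+1+3+1+1 = 7, so the proportions are 0.1429, 0.1429, 0.4286, 0.1429, 0.1429 (working shown to 4 dp, full precision carried).
Each pᵢ ln pᵢ term: 0.1429×(-1.9459)=-0.2780, 0.1429×(-1.9459)=-0.2780, 0.4286×(-0.8473)=-0.3631, 0.1429×(-1.9459)=-0.2780, 0.1429×(-1.9459)=-0.2780.
Sum = -1.4751, so H' = 1.48.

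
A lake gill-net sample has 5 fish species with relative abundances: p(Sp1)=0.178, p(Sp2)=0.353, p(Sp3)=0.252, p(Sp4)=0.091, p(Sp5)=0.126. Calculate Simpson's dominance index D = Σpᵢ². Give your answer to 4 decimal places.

D = 0.178² + 0.353² + 0.252² + 0.091² + 0.126² = 0.031684 + 0.124609 + 0.063504 + 0.008281 + 0.015876 = 0.243954 (working shown to 6 dp, full precision carried).
To 4 decimal places, D = 0.2440.

0.2440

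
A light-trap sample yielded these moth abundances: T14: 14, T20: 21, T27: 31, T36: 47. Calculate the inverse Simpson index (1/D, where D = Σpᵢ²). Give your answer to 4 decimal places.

3.3541

Total N = 14+21+31+47 = 113, so the proportions are 0.12389381, 0.18584071, 0.27433628, 0.4159292 (working shown to 8 dp, full precision carried).
D = 0.12389381² + 0.18584071² + 0.27433628² + 0.4159292² = 0.01534967 + 0.03453677 + 0.07526040 + 0.17299710 = 0.29814394.
So 1/D = 3.354085, i.e. 3.3541 to 4 decimal places.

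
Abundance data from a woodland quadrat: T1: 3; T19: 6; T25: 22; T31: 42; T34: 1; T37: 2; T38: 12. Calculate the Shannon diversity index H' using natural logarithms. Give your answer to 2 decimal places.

1.41

Total N = 3+6+22+42+1+2+12 = 88, so the proportions are 0.0341, 0.0682, 0.25, 0.4773, 0.0114, 0.0227, 0.1364 (working shown to 4 dp, full precision carried).
Each pᵢ ln pᵢ term: 0.0341×(-3.3787)=-0.1152, 0.0682×(-2.6856)=-0.1831, 0.25×(-1.3863)=-0.3466, 0.4773×(-0.7397)=-0.3530, 0.0114×(-4.4773)=-0.0509, 0.0227×(-3.7842)=-0.0860, 0.1364×(-1.9924)=-0.2717.
Sum = -1.4065, so H' = 1.41.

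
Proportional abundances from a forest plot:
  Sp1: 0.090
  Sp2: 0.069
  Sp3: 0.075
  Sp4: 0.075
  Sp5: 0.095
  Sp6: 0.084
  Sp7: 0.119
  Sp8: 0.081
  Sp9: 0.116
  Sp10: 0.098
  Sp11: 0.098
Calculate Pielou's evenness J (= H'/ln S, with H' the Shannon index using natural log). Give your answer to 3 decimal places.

0.994

H' = −Σ pᵢ ln pᵢ = −((-0.21672) + (-0.18448) + (-0.19427) + (-0.19427) + (-0.22362) + (-0.20806) + (-0.25331) + (-0.20358) + (-0.24988) + (-0.22763) + (-0.22763)) = 2.38345 (working shown to 5 dp, full precision carried).
With S = 11 species, ln S = 2.39790, so J = 2.38345/2.39790 = 0.99398, i.e. 0.994 to 3 decimal places.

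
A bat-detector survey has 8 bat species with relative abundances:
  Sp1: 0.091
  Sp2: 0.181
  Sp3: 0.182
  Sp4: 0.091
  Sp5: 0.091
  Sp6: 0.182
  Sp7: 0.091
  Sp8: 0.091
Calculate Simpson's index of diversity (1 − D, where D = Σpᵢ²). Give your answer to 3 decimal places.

0.860

D = 0.091² + 0.181² + 0.182² + 0.091² + 0.091² + 0.182² + 0.091² + 0.091² = 0.00828 + 0.03276 + 0.03312 + 0.00828 + 0.00828 + 0.03312 + 0.00828 + 0.00828 = 0.14041 (working shown to 5 dp, full precision carried).
So 1 − D = 0.85959, i.e. 0.860 to 3 decimal places.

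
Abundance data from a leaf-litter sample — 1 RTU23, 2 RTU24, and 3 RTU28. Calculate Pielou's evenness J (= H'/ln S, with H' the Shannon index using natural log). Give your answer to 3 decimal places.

0.921

Total N = 1+2+3 = 6, so the proportions are 0.16667, 0.33333, 0.5 (working shown to 5 dp, full precision carried).
H' = −Σ pᵢ ln pᵢ = −((-0.29863) + (-0.36620) + (-0.34657)) = 1.01140.
With S = 3 species, ln S = 1.09861, so J = 1.01140/1.09861 = 0.92062, i.e. 0.921 to 3 decimal places.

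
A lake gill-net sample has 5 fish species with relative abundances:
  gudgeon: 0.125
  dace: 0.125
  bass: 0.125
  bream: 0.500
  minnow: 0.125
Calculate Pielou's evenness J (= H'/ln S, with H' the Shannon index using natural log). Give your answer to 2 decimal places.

H' = −Σ pᵢ ln pᵢ = −((-0.2599) + (-0.2599) + (-0.2599) + (-0.3466) + (-0.2599)) = 1.3863 (working shown to 4 dp, full precision carried).
With S = 5 species, ln S = 1.6094, so J = 1.3863/1.6094 = 0.8614, i.e. 0.86 to 2 decimal places.

0.86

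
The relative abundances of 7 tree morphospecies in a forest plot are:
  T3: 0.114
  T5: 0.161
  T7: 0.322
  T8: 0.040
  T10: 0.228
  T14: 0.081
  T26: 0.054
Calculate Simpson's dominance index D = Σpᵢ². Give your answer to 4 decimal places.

0.2057

D = 0.114² + 0.161² + 0.322² + 0.04² + 0.228² + 0.081² + 0.054² = 0.012996 + 0.025921 + 0.103684 + 0.001600 + 0.051984 + 0.006561 + 0.002916 = 0.205662 (working shown to 6 dp, full precision carried).
To 4 decimal places, D = 0.2057.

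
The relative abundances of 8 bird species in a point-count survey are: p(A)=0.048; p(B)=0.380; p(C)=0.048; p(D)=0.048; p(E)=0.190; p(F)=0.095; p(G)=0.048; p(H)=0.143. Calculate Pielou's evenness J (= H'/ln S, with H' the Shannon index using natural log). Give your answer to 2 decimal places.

0.85

H' = −Σ pᵢ ln pᵢ = −((-0.1458) + (-0.3677) + (-0.1458) + (-0.1458) + (-0.3155) + (-0.2236) + (-0.1458) + (-0.2781)) = 1.7680 (working shown to 4 dp, full precision carried).
With S = 8 species, ln S = 2.0794, so J = 1.7680/2.0794 = 0.8502, i.e. 0.85 to 2 decimal places.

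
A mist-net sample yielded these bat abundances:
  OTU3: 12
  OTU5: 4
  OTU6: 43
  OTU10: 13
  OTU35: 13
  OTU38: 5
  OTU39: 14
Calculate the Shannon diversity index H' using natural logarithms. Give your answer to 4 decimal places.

Total N = 12+4+43+13+13+5+14 = 104, so the proportions are 0.115385, 0.038462, 0.413462, 0.125, 0.125, 0.048077, 0.134615 (working shown to 6 dp, full precision carried).
Each pᵢ ln pᵢ term: 0.115385×(-2.159484)=-0.249171, 0.038462×(-3.258097)=-0.125311, 0.413462×(-0.883191)=-0.365165, 0.125×(-2.079442)=-0.259930, 0.125×(-2.079442)=-0.259930, 0.048077×(-3.034953)=-0.145911, 0.134615×(-2.005334)=-0.269949.
Sum = -1.675368, so H' = 1.6754.

1.6754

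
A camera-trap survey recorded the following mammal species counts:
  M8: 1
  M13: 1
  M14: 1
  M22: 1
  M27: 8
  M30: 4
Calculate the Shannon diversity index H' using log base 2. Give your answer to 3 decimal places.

2.000

Total N = 1+1+1+1+8+4 = 16, so the proportions are 0.0625, 0.0625, 0.0625, 0.0625, 0.5, 0.25 (working shown to 5 dp, full precision carried).
Each pᵢ log₂ pᵢ term: 0.0625×(-4.00000)=-0.25000, 0.0625×(-4.00000)=-0.25000, 0.0625×(-4.00000)=-0.25000, 0.0625×(-4.00000)=-0.25000, 0.5×(-1.00000)=-0.50000, 0.25×(-2.00000)=-0.50000.
Sum = -2.00000, so H' = 2.000.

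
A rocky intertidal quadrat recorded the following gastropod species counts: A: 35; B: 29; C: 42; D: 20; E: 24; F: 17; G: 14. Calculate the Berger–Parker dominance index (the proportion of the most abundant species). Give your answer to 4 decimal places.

Total N = 35+29+42+20+24+17+14 = 181, so the proportions are 0.19337, 0.160221, 0.232044, 0.110497, 0.132597, 0.093923, 0.077348 (working shown to 6 dp, full precision carried).
The largest proportion is 0.232044, i.e. d = 0.2320 to 4 decimal places.

0.2320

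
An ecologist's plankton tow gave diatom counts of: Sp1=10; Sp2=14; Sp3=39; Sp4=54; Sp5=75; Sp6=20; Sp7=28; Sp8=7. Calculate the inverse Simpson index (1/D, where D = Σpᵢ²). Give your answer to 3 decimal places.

5.263

Total N = 10+14+39+54+75+20+28+7 = 247, so the proportions are 0.0404858, 0.0566802, 0.1578947, 0.2186235, 0.3036437, 0.0809717, 0.1133603, 0.0283401 (working shown to 7 dp, full precision carried).
D = 0.0404858² + 0.0566802² + 0.1578947² + 0.2186235² + 0.3036437² + 0.0809717² + 0.1133603² + 0.0283401² = 0.0016391 + 0.0032126 + 0.0249307 + 0.0477962 + 0.0921995 + 0.0065564 + 0.0128506 + 0.0008032 = 0.1899884.
So 1/D = 5.26348, i.e. 5.263 to 3 decimal places.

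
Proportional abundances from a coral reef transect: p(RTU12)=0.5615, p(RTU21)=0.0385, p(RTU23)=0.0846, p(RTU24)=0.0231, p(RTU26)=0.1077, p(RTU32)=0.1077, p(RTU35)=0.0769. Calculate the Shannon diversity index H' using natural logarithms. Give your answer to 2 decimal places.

Each pᵢ ln pᵢ term (working shown to 4 dp, full precision carried): 0.5615×(-0.5771)=-0.3241, 0.0385×(-3.2571)=-0.1254, 0.0846×(-2.4698)=-0.2089, 0.0231×(-3.7679)=-0.0870, 0.1077×(-2.2284)=-0.2400, 0.1077×(-2.2284)=-0.2400, 0.0769×(-2.5652)=-0.1973.
Sum = -1.4227, so H' = 1.42.

1.42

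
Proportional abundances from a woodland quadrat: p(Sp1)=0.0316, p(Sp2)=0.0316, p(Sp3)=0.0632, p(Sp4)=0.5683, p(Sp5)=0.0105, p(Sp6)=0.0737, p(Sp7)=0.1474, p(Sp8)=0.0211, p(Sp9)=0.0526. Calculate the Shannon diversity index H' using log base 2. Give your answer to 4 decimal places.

2.1245

Each pᵢ log₂ pᵢ term (working shown to 6 dp, full precision carried): 0.0316×(-4.983932)=-0.157492, 0.0316×(-4.983932)=-0.157492, 0.0632×(-3.983932)=-0.251784, 0.5683×(-0.815275)=-0.463321, 0.0105×(-6.573467)=-0.069021, 0.0737×(-3.762192)=-0.277274, 0.1474×(-2.762192)=-0.407147, 0.0211×(-5.566613)=-0.117456, 0.0526×(-4.248793)=-0.223487.
Sum = -2.124474, so H' = 2.1245.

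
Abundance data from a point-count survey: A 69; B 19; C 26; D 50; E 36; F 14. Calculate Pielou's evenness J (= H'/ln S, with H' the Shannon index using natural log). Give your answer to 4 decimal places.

0.9231

Total N = 69+19+26+50+36+14 = 214, so the proportions are 0.32243, 0.088785, 0.121495, 0.233645, 0.168224, 0.065421 (working shown to 6 dp, full precision carried).
H' = −Σ pᵢ ln pᵢ = −((-0.364949) + (-0.214996) + (-0.256098) + (-0.339709) + (-0.299853) + (-0.178397)) = 1.654000.
With S = 6 species, ln S = 1.791759, so J = 1.654000/1.791759 = 0.923115, i.e. 0.9231 to 4 decimal places.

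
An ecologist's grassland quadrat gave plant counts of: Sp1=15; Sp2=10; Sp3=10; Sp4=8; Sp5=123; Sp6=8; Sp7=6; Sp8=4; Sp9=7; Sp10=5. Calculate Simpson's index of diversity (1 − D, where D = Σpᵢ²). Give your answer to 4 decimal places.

0.5885

Total N = 15+10+10+8+123+8+6+4+7+5 = 196, so the proportions are 0.076531, 0.05102, 0.05102, 0.040816, 0.627551, 0.040816, 0.030612, 0.020408, 0.035714, 0.02551 (working shown to 6 dp, full precision carried).
D = 0.076531² + 0.05102² + 0.05102² + 0.040816² + 0.627551² + 0.040816² + 0.030612² + 0.020408² + 0.035714² + 0.02551² = 0.005857 + 0.002603 + 0.002603 + 0.001666 + 0.393820 + 0.001666 + 0.000937 + 0.000416 + 0.001276 + 0.000651 = 0.411495.
So 1 − D = 0.588505, i.e. 0.5885 to 4 decimal places.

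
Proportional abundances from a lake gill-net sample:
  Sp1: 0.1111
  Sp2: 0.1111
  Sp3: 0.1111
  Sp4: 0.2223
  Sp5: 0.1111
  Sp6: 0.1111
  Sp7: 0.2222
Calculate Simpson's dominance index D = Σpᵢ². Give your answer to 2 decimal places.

0.16

D = 0.1111² + 0.1111² + 0.1111² + 0.2223² + 0.1111² + 0.1111² + 0.2222² = 0.0123 + 0.0123 + 0.0123 + 0.0494 + 0.0123 + 0.0123 + 0.0494 = 0.1605 (working shown to 4 dp, full precision carried).
To 2 decimal places, D = 0.16.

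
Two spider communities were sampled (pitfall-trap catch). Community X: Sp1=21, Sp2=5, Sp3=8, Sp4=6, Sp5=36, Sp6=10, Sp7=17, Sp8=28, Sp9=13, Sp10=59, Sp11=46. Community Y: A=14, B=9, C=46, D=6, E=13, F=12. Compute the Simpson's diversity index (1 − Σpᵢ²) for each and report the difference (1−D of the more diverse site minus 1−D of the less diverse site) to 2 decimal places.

Community X: N=249, proportions 0.0843, 0.0201, 0.0321, 0.0241, 0.1446, 0.0402, 0.0683, 0.1124, 0.0522, 0.2369, 0.1847, giving 1−D = 0.8581 (working shown to 4 dp, full precision carried).
Community Y: N=100, proportions 0.14, 0.09, 0.46, 0.06, 0.13, 0.12, giving 1−D = 0.7258.
Difference = |0.8581 − 0.7258| = 0.1323, i.e. 0.13 to 2 decimal places.

0.13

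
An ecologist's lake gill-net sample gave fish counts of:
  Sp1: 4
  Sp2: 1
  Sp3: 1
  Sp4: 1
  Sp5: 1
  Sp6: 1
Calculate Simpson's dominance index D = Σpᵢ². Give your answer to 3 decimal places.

Total N = 4+1+1+1+1+1 = 9, so the proportions are 0.44444, 0.11111, 0.11111, 0.11111, 0.11111, 0.11111 (working shown to 5 dp, full precision carried).
D = 0.44444² + 0.11111² + 0.11111² + 0.11111² + 0.11111² + 0.11111² = 0.19753 + 0.01235 + 0.01235 + 0.01235 + 0.01235 + 0.01235 = 0.25926.
To 3 decimal places, D = 0.259.

0.259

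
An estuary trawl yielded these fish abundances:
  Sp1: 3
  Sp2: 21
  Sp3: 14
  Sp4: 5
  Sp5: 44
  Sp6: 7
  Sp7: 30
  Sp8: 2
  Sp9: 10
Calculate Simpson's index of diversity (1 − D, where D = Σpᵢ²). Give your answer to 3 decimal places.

Total N = 3+21+14+5+44+7+30+2+10 = 136, so the proportions are 0.02206, 0.15441, 0.10294, 0.03676, 0.32353, 0.05147, 0.22059, 0.01471, 0.07353 (working shown to 5 dp, full precision carried).
D = 0.02206² + 0.15441² + 0.10294² + 0.03676² + 0.32353² + 0.05147² + 0.22059² + 0.01471² + 0.07353² = 0.00049 + 0.02384 + 0.01060 + 0.00135 + 0.10467 + 0.00265 + 0.04866 + 0.00022 + 0.00541 = 0.19788.
So 1 − D = 0.80212, i.e. 0.802 to 3 decimal places.

0.802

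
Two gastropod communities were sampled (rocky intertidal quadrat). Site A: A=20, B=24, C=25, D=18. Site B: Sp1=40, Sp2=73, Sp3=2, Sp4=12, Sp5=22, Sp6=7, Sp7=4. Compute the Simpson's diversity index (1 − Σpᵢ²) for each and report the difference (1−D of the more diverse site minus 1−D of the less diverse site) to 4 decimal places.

0.0436

Site A: N=87, proportions 0.229885, 0.275862, 0.287356, 0.206897, giving 1−D = 0.745673 (working shown to 6 dp, full precision carried).
Site B: N=160, proportions 0.25, 0.45625, 0.0125, 0.075, 0.1375, 0.04375, 0.025, giving 1−D = 0.702109.
Difference = |0.745673 − 0.702109| = 0.043564, i.e. 0.0436 to 4 decimal places.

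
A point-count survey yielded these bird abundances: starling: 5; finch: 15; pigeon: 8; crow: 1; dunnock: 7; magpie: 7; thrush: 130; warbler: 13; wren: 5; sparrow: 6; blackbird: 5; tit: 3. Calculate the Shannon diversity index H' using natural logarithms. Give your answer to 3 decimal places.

Total N = 5+15+8+1+7+7+130+13+5+6+5+3 = 205, so the proportions are 0.02439, 0.07317, 0.03902, 0.00488, 0.03415, 0.03415, 0.63415, 0.06341, 0.02439, 0.02927, 0.02439, 0.01463 (working shown to 5 dp, full precision carried).
Each pᵢ ln pᵢ term: 0.02439×(-3.71357)=-0.09057, 0.07317×(-2.61496)=-0.19134, 0.03902×(-3.24357)=-0.12658, 0.00488×(-5.32301)=-0.02597, 0.03415×(-3.37710)=-0.11532, 0.03415×(-3.37710)=-0.11532, 0.63415×(-0.45548)=-0.28884, 0.06341×(-2.75806)=-0.17490, 0.02439×(-3.71357)=-0.09057, 0.02927×(-3.53125)=-0.10335, 0.02439×(-3.71357)=-0.09057, 0.01463×(-4.22440)=-0.06182.
Sum = -1.47515, so H' = 1.475.

1.475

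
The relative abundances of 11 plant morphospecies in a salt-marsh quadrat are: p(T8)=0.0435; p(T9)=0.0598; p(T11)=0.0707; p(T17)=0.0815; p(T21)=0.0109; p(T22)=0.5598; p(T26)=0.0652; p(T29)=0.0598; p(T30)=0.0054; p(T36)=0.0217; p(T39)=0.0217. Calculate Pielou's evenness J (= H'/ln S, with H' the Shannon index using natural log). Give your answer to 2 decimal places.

H' = −Σ pᵢ ln pᵢ = −((-0.1364) + (-0.1684) + (-0.1873) + (-0.2043) + (-0.0493) + (-0.3248) + (-0.1780) + (-0.1684) + (-0.0282) + (-0.0831) + (-0.0831)) = 1.6114 (working shown to 4 dp, full precision carried).
With S = 11 species, ln S = 2.3979, so J = 1.6114/2.3979 = 0.6720, i.e. 0.67 to 2 decimal places.

0.67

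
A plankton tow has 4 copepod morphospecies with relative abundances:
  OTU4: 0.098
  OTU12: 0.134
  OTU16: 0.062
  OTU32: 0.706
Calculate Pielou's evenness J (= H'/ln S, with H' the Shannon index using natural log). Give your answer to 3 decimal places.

H' = −Σ pᵢ ln pᵢ = −((-0.22763) + (-0.26933) + (-0.17240) + (-0.24579)) = 0.91515 (working shown to 5 dp, full precision carried).
With S = 4 species, ln S = 1.38629, so J = 0.91515/1.38629 = 0.66014, i.e. 0.660 to 3 decimal places.

0.660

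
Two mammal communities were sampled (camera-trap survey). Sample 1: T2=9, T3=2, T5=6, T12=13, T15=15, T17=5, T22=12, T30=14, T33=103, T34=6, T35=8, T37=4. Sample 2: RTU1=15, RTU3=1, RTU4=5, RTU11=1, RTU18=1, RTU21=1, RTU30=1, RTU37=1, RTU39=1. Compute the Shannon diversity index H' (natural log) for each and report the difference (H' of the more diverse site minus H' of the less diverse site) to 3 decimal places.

Sample 1: N=197, proportions 0.04569, 0.01015, 0.03046, 0.06599, 0.07614, 0.02538, 0.06091, 0.07107, 0.52284, 0.03046, 0.04061, 0.0203, giving H' = 1.77560 (working shown to 5 dp, full precision carried).
Sample 2: N=27, proportions 0.55556, 0.03704, 0.18519, 0.03704, 0.03704, 0.03704, 0.03704, 0.03704, 0.03704, giving H' = 1.49332.
Difference = |1.77560 − 1.49332| = 0.28228, i.e. 0.282 to 3 decimal places.

0.282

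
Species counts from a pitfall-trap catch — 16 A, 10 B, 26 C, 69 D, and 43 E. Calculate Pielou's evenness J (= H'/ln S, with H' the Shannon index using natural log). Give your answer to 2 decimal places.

0.87

Total N = 16+10+26+69+43 = 164, so the proportions are 0.0976, 0.061, 0.1585, 0.4207, 0.2622 (working shown to 4 dp, full precision carried).
H' = −Σ pᵢ ln pᵢ = −((-0.2271) + (-0.1706) + (-0.2920) + (-0.3643) + (-0.3510)) = 1.4048.
With S = 5 species, ln S = 1.6094, so J = 1.4048/1.6094 = 0.8729, i.e. 0.87 to 2 decimal places.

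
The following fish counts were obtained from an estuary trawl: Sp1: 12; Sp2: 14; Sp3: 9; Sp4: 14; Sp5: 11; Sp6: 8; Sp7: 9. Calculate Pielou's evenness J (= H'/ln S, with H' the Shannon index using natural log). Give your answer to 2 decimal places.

Total N = 12+14+9+14+11+8+9 = 77, so the proportions are 0.1558, 0.1818, 0.1169, 0.1818, 0.1429, 0.1039, 0.1169 (working shown to 4 dp, full precision carried).
H' = −Σ pᵢ ln pᵢ = −((-0.2897) + (-0.3100) + (-0.2509) + (-0.3100) + (-0.2780) + (-0.2353) + (-0.2509)) = 1.9247.
With S = 7 species, ln S = 1.9459, so J = 1.9247/1.9459 = 0.9891, i.e. 0.99 to 2 decimal places.

0.99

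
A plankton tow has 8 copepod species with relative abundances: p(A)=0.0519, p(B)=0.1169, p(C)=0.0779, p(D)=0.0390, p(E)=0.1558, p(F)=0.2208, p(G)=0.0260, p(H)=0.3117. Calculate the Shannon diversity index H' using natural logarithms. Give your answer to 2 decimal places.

1.81

Each pᵢ ln pᵢ term (working shown to 4 dp, full precision carried): 0.0519×(-2.9584)=-0.1535, 0.1169×(-2.1464)=-0.2509, 0.0779×(-2.5523)=-0.1988, 0.039×(-3.2442)=-0.1265, 0.1558×(-1.8592)=-0.2897, 0.2208×(-1.5105)=-0.3335, 0.026×(-3.6497)=-0.0949, 0.3117×(-1.1657)=-0.3634.
Sum = -1.8112, so H' = 1.81.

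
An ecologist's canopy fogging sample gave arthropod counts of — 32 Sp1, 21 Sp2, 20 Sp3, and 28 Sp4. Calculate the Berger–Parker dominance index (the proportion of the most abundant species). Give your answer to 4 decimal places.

Total N = 32+21+20+28 = 101, so the proportions are 0.316832, 0.207921, 0.19802, 0.277228 (working shown to 6 dp, full precision carried).
The largest proportion is 0.316832, i.e. d = 0.3168 to 4 decimal places.

0.3168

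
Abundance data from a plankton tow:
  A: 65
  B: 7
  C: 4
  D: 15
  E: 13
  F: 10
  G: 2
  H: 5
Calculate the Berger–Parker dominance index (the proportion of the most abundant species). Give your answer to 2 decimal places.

Total N = 65+7+4+15+13+10+2+5 = 121, so the proportions are 0.5372, 0.0579, 0.0331, 0.124, 0.1074, 0.0826, 0.0165, 0.0413 (working shown to 4 dp, full precision carried).
The largest proportion is 0.5372, i.e. d = 0.54 to 2 decimal places.

0.54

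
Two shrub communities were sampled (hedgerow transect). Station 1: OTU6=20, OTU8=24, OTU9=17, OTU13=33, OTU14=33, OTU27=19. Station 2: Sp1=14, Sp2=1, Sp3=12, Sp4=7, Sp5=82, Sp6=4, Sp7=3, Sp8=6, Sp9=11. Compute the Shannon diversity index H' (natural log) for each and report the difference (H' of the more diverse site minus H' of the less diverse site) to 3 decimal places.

Station 1: N=146, proportions 0.13699, 0.16438, 0.11644, 0.22603, 0.22603, 0.13014, giving H' = 1.75712 (working shown to 5 dp, full precision carried).
Station 2: N=140, proportions 0.1, 0.00714, 0.08571, 0.05, 0.58571, 0.02857, 0.02143, 0.04286, 0.07857, giving H' = 1.45802.
Difference = |1.75712 − 1.45802| = 0.29910, i.e. 0.299 to 3 decimal places.

0.299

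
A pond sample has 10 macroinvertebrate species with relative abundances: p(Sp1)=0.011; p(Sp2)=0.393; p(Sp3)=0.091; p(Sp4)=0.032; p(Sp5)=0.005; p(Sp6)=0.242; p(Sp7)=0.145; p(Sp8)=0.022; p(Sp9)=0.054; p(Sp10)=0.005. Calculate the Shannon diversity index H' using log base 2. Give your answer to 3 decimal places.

2.399

Each pᵢ log₂ pᵢ term (working shown to 5 dp, full precision carried): 0.011×(-6.50635)=-0.07157, 0.393×(-1.34740)=-0.52953, 0.091×(-3.45799)=-0.31468, 0.032×(-4.96578)=-0.15891, 0.005×(-7.64386)=-0.03822, 0.242×(-2.04692)=-0.49535, 0.145×(-2.78588)=-0.40395, 0.022×(-5.50635)=-0.12114, 0.054×(-4.21090)=-0.22739, 0.005×(-7.64386)=-0.03822.
Sum = -2.39895, so H' = 2.399.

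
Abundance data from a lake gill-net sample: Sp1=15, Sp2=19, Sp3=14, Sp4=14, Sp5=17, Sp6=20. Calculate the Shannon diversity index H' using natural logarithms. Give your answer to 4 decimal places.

Total N = 15+19+14+14+17+20 = 99, so the proportions are 0.151515, 0.191919, 0.141414, 0.141414, 0.171717, 0.20202 (working shown to 6 dp, full precision carried).
Each pᵢ ln pᵢ term: 0.151515×(-1.887070)=-0.285920, 0.191919×(-1.650681)=-0.316797, 0.141414×(-1.956063)=-0.276615, 0.141414×(-1.956063)=-0.276615, 0.171717×(-1.761907)=-0.302550, 0.20202×(-1.599388)=-0.323109.
Sum = -1.781605, so H' = 1.7816.

1.7816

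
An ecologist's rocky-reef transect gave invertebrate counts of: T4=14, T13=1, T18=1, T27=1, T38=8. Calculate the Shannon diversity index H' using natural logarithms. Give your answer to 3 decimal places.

Total N = 14+1+1+1+8 = 25, so the proportions are 0.56, 0.04, 0.04, 0.04, 0.32 (working shown to 5 dp, full precision carried).
Each pᵢ ln pᵢ term: 0.56×(-0.57982)=-0.32470, 0.04×(-3.21888)=-0.12876, 0.04×(-3.21888)=-0.12876, 0.04×(-3.21888)=-0.12876, 0.32×(-1.13943)=-0.36462.
Sum = -1.07558, so H' = 1.076.

1.076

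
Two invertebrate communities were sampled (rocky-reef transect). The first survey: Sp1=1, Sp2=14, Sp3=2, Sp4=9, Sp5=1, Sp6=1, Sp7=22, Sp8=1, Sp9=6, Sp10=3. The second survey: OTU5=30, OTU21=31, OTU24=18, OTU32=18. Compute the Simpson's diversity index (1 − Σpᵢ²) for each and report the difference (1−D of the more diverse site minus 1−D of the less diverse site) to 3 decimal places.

The first survey: N=60, proportions 0.01667, 0.23333, 0.03333, 0.15, 0.01667, 0.01667, 0.36667, 0.01667, 0.1, 0.05, giving 1−D = 0.77389 (working shown to 5 dp, full precision carried).
The second survey: N=97, proportions 0.30928, 0.31959, 0.18557, 0.18557, giving 1−D = 0.73334.
Difference = |0.77389 − 0.73334| = 0.04055, i.e. 0.041 to 3 decimal places.

0.041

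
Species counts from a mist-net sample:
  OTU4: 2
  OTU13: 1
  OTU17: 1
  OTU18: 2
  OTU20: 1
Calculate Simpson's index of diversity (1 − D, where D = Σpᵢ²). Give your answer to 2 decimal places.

0.78

Total N = 2+1+1+2+1 = 7, so the proportions are 0.2857, 0.1429, 0.1429, 0.2857, 0.1429 (working shown to 4 dp, full precision carried).
D = 0.2857² + 0.1429² + 0.1429² + 0.2857² + 0.1429² = 0.0816 + 0.0204 + 0.0204 + 0.0816 + 0.0204 = 0.2245.
So 1 − D = 0.7755, i.e. 0.78 to 2 decimal places.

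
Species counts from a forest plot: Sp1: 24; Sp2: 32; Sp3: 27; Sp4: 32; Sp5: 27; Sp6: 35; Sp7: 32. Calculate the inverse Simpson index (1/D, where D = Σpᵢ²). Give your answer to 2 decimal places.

Total N = 24+32+27+32+27+35+32 = 209, so the proportions are 0.114833, 0.15311, 0.129187, 0.15311, 0.129187, 0.167464, 0.15311 (working shown to 6 dp, full precision carried).
D = 0.114833² + 0.15311² + 0.129187² + 0.15311² + 0.129187² + 0.167464² + 0.15311² = 0.013187 + 0.023443 + 0.016689 + 0.023443 + 0.016689 + 0.028044 + 0.023443 = 0.144937.
So 1/D = 6.8995, i.e. 6.90 to 2 decimal places.

6.90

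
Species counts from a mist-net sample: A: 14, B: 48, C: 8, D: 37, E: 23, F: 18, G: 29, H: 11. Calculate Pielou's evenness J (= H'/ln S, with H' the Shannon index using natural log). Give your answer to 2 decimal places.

Total N = 14+48+8+37+23+18+29+11 = 188, so the proportions are 0.0745, 0.2553, 0.0426, 0.1968, 0.1223, 0.0957, 0.1543, 0.0585 (working shown to 4 dp, full precision carried).
H' = −Σ pᵢ ln pᵢ = −((-0.1934) + (-0.3486) + (-0.1343) + (-0.3199) + (-0.2570) + (-0.2246) + (-0.2883) + (-0.1661)) = 1.9323.
With S = 8 species, ln S = 2.0794, so J = 1.9323/2.0794 = 0.9292, i.e. 0.93 to 2 decimal places.

0.93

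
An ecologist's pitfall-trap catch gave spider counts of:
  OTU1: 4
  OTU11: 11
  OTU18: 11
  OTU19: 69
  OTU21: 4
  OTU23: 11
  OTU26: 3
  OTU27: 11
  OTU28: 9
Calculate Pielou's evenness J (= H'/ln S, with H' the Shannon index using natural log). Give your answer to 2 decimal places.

Total N = 4+11+11+69+4+11+3+11+9 = 133, so the proportions are 0.0301, 0.0827, 0.0827, 0.5188, 0.0301, 0.0827, 0.0226, 0.0827, 0.0677 (working shown to 4 dp, full precision carried).
H' = −Σ pᵢ ln pᵢ = −((-0.1054) + (-0.2061) + (-0.2061) + (-0.3405) + (-0.1054) + (-0.2061) + (-0.0855) + (-0.2061) + (-0.1822)) = 1.6436.
With S = 9 species, ln S = 2.1972, so J = 1.6436/2.1972 = 0.7480, i.e. 0.75 to 2 decimal places.

0.75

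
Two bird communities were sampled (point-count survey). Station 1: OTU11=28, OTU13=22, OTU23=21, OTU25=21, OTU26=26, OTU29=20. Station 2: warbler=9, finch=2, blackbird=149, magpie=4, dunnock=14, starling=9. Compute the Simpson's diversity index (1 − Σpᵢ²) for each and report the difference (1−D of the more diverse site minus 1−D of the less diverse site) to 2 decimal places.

0.48

Station 1: N=138, proportions 0.2029, 0.1594, 0.1522, 0.1522, 0.1884, 0.1449, giving 1−D = 0.8306 (working shown to 4 dp, full precision carried).
Station 2: N=187, proportions 0.0481, 0.0107, 0.7968, 0.0214, 0.0749, 0.0481, giving 1−D = 0.3543.
Difference = |0.8306 − 0.3543| = 0.4763, i.e. 0.48 to 2 decimal places.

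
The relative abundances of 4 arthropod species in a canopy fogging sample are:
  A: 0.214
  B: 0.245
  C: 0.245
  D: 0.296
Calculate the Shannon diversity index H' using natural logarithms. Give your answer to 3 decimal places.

1.379

Each pᵢ ln pᵢ term (working shown to 5 dp, full precision carried): 0.214×(-1.54178)=-0.32994, 0.245×(-1.40650)=-0.34459, 0.245×(-1.40650)=-0.34459, 0.296×(-1.21740)=-0.36035.
Sum = -1.37947, so H' = 1.379.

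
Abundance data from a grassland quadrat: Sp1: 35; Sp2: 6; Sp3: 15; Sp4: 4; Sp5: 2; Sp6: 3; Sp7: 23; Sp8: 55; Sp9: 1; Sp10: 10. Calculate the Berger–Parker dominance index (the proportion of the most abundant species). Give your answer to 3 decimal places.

0.357

Total N = 35+6+15+4+2+3+23+55+1+10 = 154, so the proportions are 0.22727, 0.03896, 0.0974, 0.02597, 0.01299, 0.01948, 0.14935, 0.35714, 0.00649, 0.06494 (working shown to 5 dp, full precision carried).
The largest proportion is 0.35714, i.e. d = 0.357 to 3 decimal places.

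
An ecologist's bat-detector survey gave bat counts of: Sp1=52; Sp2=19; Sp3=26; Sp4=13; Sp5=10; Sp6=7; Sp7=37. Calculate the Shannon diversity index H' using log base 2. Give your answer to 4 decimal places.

2.5218

Total N = 52+19+26+13+10+7+37 = 164, so the proportions are 0.317073, 0.115854, 0.158537, 0.079268, 0.060976, 0.042683, 0.22561 (working shown to 6 dp, full precision carried).
Each pᵢ log₂ pᵢ term: 0.317073×(-1.657112)=-0.525426, 0.115854×(-3.109624)=-0.360261, 0.158537×(-2.657112)=-0.421250, 0.079268×(-3.657112)=-0.289893, 0.060976×(-4.035624)=-0.246075, 0.042683×(-4.550197)=-0.194216, 0.22561×(-2.148099)=-0.484632.
Sum = -2.521752, so H' = 2.5218.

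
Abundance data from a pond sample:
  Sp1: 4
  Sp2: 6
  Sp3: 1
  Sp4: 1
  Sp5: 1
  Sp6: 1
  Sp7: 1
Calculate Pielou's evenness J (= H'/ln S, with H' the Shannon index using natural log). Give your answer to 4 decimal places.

Total N = 4+6+1+1+1+1+1 = 15, so the proportions are 0.266667, 0.4, 0.066667, 0.066667, 0.066667, 0.066667, 0.066667 (working shown to 6 dp, full precision carried).
H' = −Σ pᵢ ln pᵢ = −((-0.352468) + (-0.366516) + (-0.180537) + (-0.180537) + (-0.180537) + (-0.180537) + (-0.180537)) = 1.621668.
With S = 7 species, ln S = 1.945910, so J = 1.621668/1.945910 = 0.833372, i.e. 0.8334 to 4 decimal places.

0.8334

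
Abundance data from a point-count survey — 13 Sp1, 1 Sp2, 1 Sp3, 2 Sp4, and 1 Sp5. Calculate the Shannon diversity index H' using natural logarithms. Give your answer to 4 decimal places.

Total N = 13+1+1+2+1 = 18, so the proportions are 0.722222, 0.055556, 0.055556, 0.111111, 0.055556 (working shown to 6 dp, full precision carried).
Each pᵢ ln pᵢ term: 0.722222×(-0.325422)=-0.235027, 0.055556×(-2.890372)=-0.160576, 0.055556×(-2.890372)=-0.160576, 0.111111×(-2.197225)=-0.244136, 0.055556×(-2.890372)=-0.160576.
Sum = -0.960892, so H' = 0.9609.

0.9609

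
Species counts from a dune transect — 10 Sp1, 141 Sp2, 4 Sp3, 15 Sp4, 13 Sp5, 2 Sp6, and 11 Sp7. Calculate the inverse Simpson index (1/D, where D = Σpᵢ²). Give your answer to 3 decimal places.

Total N = 10+141+4+15+13+2+11 = 196, so the proportions are 0.05102, 0.719388, 0.020408, 0.076531, 0.066327, 0.010204, 0.056122 (working shown to 6 dp, full precision carried).
D = 0.05102² + 0.719388² + 0.020408² + 0.076531² + 0.066327² + 0.010204² + 0.056122² = 0.002603 + 0.517519 + 0.000416 + 0.005857 + 0.004399 + 0.000104 + 0.003150 = 0.534048.
So 1/D = 1.87249, i.e. 1.872 to 3 decimal places.

1.872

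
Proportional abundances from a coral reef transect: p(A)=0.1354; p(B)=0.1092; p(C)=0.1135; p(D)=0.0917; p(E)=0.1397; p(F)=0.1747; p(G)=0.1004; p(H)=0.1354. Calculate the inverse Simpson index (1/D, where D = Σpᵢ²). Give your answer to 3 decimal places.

D = 0.1354² + 0.1092² + 0.1135² + 0.0917² + 0.1397² + 0.1747² + 0.1004² + 0.1354² = 0.0183332 + 0.0119246 + 0.0128823 + 0.0084089 + 0.0195161 + 0.0305201 + 0.0100802 + 0.0183332 = 0.1299984 (working shown to 7 dp, full precision carried).
So 1/D = 7.69240, i.e. 7.692 to 3 decimal places.

7.692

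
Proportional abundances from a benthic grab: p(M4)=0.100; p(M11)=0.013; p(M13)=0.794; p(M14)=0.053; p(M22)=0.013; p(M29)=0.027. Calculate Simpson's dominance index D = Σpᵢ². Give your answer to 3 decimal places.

0.644

D = 0.1² + 0.013² + 0.794² + 0.053² + 0.013² + 0.027² = 0.01000 + 0.00017 + 0.63044 + 0.00281 + 0.00017 + 0.00073 = 0.64431 (working shown to 5 dp, full precision carried).
To 3 decimal places, D = 0.644.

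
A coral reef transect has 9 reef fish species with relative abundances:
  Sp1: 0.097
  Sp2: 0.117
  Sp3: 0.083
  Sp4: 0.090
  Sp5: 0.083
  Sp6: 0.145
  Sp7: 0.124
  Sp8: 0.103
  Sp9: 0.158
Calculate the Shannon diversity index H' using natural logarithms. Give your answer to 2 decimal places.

Each pᵢ ln pᵢ term (working shown to 4 dp, full precision carried): 0.097×(-2.3330)=-0.2263, 0.117×(-2.1456)=-0.2510, 0.083×(-2.4889)=-0.2066, 0.09×(-2.4079)=-0.2167, 0.083×(-2.4889)=-0.2066, 0.145×(-1.9310)=-0.2800, 0.124×(-2.0875)=-0.2588, 0.103×(-2.2730)=-0.2341, 0.158×(-1.8452)=-0.2915.
Sum = -2.1717, so H' = 2.17.

2.17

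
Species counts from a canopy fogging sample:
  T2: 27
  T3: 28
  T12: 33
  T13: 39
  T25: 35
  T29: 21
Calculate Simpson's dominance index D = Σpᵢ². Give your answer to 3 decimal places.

Total N = 27+28+33+39+35+21 = 183, so the proportions are 0.14754, 0.15301, 0.18033, 0.21311, 0.19126, 0.11475 (working shown to 5 dp, full precision carried).
D = 0.14754² + 0.15301² + 0.18033² + 0.21311² + 0.19126² + 0.11475² = 0.02177 + 0.02341 + 0.03252 + 0.04542 + 0.03658 + 0.01317 = 0.17286.
To 3 decimal places, D = 0.173.

0.173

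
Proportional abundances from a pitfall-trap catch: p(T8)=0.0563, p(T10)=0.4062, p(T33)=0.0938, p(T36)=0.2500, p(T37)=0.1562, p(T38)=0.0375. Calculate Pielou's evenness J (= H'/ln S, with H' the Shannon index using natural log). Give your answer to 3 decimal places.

H' = −Σ pᵢ ln pᵢ = −((-0.16198) + (-0.36595) + (-0.22199) + (-0.34657) + (-0.29000) + (-0.12313)) = 1.50962 (working shown to 5 dp, full precision carried).
With S = 6 species, ln S = 1.79176, so J = 1.50962/1.79176 = 0.84253, i.e. 0.843 to 3 decimal places.

0.843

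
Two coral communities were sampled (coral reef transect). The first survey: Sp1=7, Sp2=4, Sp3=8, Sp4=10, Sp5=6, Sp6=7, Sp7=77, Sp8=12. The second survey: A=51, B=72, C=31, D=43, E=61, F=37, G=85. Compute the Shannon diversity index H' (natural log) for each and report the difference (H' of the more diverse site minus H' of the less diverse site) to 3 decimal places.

The first survey: N=131, proportions 0.05344, 0.03053, 0.06107, 0.07634, 0.0458, 0.05344, 0.58779, 0.0916, giving H' = 1.45923 (working shown to 5 dp, full precision carried).
The second survey: N=380, proportions 0.13421, 0.18947, 0.08158, 0.11316, 0.16053, 0.09737, 0.22368, giving H' = 1.89117.
Difference = |1.45923 − 1.89117| = 0.43194, i.e. 0.432 to 3 decimal places.

0.432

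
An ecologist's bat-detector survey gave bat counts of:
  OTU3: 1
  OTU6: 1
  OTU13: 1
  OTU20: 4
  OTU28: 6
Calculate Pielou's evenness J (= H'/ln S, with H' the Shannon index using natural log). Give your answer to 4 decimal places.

Total N = 1+1+1+4+6 = 13, so the proportions are 0.076923, 0.076923, 0.076923, 0.307692, 0.461538 (working shown to 6 dp, full precision carried).
H' = −Σ pᵢ ln pᵢ = −((-0.197304) + (-0.197304) + (-0.197304) + (-0.362663) + (-0.356857)) = 1.311431.
With S = 5 species, ln S = 1.609438, so J = 1.311431/1.609438 = 0.814838, i.e. 0.8148 to 4 decimal places.

0.8148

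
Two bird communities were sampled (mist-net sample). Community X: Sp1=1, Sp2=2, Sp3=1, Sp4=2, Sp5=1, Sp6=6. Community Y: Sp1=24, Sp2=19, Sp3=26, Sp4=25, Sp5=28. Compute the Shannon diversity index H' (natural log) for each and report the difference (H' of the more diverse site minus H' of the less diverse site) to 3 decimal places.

Community X: N=13, proportions 0.07692, 0.15385, 0.07692, 0.15385, 0.07692, 0.46154, giving H' = 1.52471 (working shown to 5 dp, full precision carried).
Community Y: N=122, proportions 0.19672, 0.15574, 0.21311, 0.20492, 0.22951, giving H' = 1.60155.
Difference = |1.52471 − 1.60155| = 0.07684, i.e. 0.077 to 3 decimal places.

0.077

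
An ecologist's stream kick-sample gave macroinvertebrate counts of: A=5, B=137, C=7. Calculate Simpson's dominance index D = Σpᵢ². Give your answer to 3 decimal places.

Total N = 5+137+7 = 149, so the proportions are 0.03356, 0.91946, 0.04698 (working shown to 5 dp, full precision carried).
D = 0.03356² + 0.91946² + 0.04698² = 0.00113 + 0.84541 + 0.00221 = 0.84875.
To 3 decimal places, D = 0.849.

0.849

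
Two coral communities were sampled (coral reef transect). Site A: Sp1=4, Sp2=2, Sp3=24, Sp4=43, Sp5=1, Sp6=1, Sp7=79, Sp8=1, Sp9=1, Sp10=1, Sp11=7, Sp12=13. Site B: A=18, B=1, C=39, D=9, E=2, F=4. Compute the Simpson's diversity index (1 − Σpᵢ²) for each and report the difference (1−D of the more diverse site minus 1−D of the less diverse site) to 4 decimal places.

Site A: N=177, proportions 0.022599, 0.011299, 0.135593, 0.242938, 0.00565, 0.00565, 0.446328, 0.00565, 0.00565, 0.00565, 0.039548, 0.073446, giving 1−D = 0.715631 (working shown to 6 dp, full precision carried).
Site B: N=73, proportions 0.246575, 0.013699, 0.534247, 0.123288, 0.027397, 0.054795, giving 1−D = 0.634641.
Difference = |0.715631 − 0.634641| = 0.080990, i.e. 0.0810 to 4 decimal places.

0.0810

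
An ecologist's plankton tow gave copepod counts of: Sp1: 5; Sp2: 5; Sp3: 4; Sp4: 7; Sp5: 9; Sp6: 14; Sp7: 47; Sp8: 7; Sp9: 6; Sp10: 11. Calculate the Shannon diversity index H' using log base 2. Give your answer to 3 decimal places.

2.785

Total N = 5+5+4+7+9+14+47+7+6+11 = 115, so the proportions are 0.04348, 0.04348, 0.03478, 0.06087, 0.07826, 0.12174, 0.4087, 0.06087, 0.05217, 0.09565 (working shown to 5 dp, full precision carried).
Each pᵢ log₂ pᵢ term: 0.04348×(-4.52356)=-0.19668, 0.04348×(-4.52356)=-0.19668, 0.03478×(-4.84549)=-0.16854, 0.06087×(-4.03814)=-0.24580, 0.07826×(-3.67557)=-0.28765, 0.12174×(-3.03814)=-0.36986, 0.4087×(-1.29090)=-0.52759, 0.06087×(-4.03814)=-0.24580, 0.05217×(-4.26053)=-0.22229, 0.09565×(-3.38606)=-0.32388.
Sum = -2.78476, so H' = 2.785.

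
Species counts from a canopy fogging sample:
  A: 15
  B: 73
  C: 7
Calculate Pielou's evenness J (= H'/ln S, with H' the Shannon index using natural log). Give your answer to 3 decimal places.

0.624

Total N = 15+73+7 = 95, so the proportions are 0.15789, 0.76842, 0.07368 (working shown to 5 dp, full precision carried).
H' = −Σ pᵢ ln pᵢ = −((-0.29145) + (-0.20242) + (-0.19217)) = 0.68603.
With S = 3 species, ln S = 1.09861, so J = 0.68603/1.09861 = 0.62445, i.e. 0.624 to 3 decimal places.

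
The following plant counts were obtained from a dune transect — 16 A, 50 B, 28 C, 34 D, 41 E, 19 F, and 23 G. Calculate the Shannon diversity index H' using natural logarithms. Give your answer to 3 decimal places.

Total N = 16+50+28+34+41+19+23 = 211, so the proportions are 0.07583, 0.23697, 0.1327, 0.16114, 0.19431, 0.09005, 0.109 (working shown to 5 dp, full precision carried).
Each pᵢ ln pᵢ term: 0.07583×(-2.57927)=-0.19558, 0.23697×(-1.43984)=-0.34119, 0.1327×(-2.01965)=-0.26801, 0.16114×(-1.82550)=-0.29416, 0.19431×(-1.63829)=-0.31834, 0.09005×(-2.40742)=-0.21678, 0.109×(-2.21636)=-0.24159.
Sum = -1.87566, so H' = 1.876.

1.876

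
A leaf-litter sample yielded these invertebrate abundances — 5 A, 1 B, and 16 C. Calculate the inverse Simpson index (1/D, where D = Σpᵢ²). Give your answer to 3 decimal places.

Total N = 5+1+16 = 22, so the proportions are 0.227273, 0.045455, 0.727273 (working shown to 6 dp, full precision carried).
D = 0.227273² + 0.045455² + 0.727273² = 0.051653 + 0.002066 + 0.528926 = 0.582645.
So 1/D = 1.71631, i.e. 1.716 to 3 decimal places.

1.716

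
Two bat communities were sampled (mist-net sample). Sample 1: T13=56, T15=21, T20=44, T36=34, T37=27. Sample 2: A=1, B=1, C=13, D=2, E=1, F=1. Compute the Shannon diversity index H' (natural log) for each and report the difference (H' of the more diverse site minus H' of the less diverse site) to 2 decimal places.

Sample 1: N=182, proportions 0.3077, 0.1154, 0.2418, 0.1868, 0.1484, giving H' = 1.5516 (working shown to 4 dp, full precision carried).
Sample 2: N=19, proportions 0.0526, 0.0526, 0.6842, 0.1053, 0.0526, 0.0526, giving H' = 1.1165.
Difference = |1.5516 − 1.1165| = 0.4351, i.e. 0.44 to 2 decimal places.

0.44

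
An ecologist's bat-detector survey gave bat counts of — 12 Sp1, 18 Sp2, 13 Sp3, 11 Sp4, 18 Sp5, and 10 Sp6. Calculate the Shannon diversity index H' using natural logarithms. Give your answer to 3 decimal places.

Total N = 12+18+13+11+18+10 = 82, so the proportions are 0.14634, 0.21951, 0.15854, 0.13415, 0.21951, 0.12195 (working shown to 5 dp, full precision carried).
Each pᵢ ln pᵢ term: 0.14634×(-1.92181)=-0.28124, 0.21951×(-1.51635)=-0.33286, 0.15854×(-1.84177)=-0.29199, 0.13415×(-2.00882)=-0.26948, 0.21951×(-1.51635)=-0.33286, 0.12195×(-2.10413)=-0.25660.
Sum = -1.76502, so H' = 1.765.

1.765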